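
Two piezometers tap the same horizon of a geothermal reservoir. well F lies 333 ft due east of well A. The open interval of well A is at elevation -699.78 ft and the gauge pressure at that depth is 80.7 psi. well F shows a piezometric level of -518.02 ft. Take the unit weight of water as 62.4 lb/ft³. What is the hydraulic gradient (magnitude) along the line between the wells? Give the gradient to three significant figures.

i ≈ 0.0134

Pressure head at well A: ψ = 144·P/γ = 144 × 80.7 / 62.4 = 186.23 ft.
Total head at well A: h = z + ψ = -699.78 + 186.23 = -513.55 ft.
Total head at well F: h = -518.02 ft (water level in the piezometer is the total head).
Head difference: h(well A) − h(well F) = -513.55 − (-518.02) = 4.47 ft.
Hydraulic gradient: i = |Δh| / L = 4.47 / 333 = 0.0134.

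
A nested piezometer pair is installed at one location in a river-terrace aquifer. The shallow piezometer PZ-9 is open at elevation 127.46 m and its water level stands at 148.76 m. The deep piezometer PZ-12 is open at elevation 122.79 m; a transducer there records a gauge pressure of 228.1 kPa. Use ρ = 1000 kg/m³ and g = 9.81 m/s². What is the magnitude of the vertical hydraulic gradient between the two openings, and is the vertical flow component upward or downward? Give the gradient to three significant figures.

|i_v| ≈ 0.582; vertical flow is downward

Total head at PZ-9: h = 148.76 m (water level in the standpipe).
Pressure head at PZ-12: ψ = P/(ρg) = 228.1×1000 / (1000 × 9.81) = 23.25 m.
Total head at PZ-12: h = z + ψ = 122.79 + 23.25 = 146.04 m.
Δh = h(PZ-9) − h(PZ-12) = 148.76 − 146.04 = 2.72 m.
Vertical separation Δz = 127.46 − 122.79 = 4.67 m.
|i_v| = |Δh| / Δz = 2.72 / 4.67 = 0.582.
Head is higher in the shallow piezometer, so vertical flow is downward (recharge condition).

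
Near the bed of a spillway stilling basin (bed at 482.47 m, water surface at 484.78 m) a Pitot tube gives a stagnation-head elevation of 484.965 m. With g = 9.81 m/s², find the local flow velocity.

v ≈ 1.91 m/s

Near the bed, under hydrostatic conditions, the piezometric head (z + ψ) equals the free-surface elevation, 484.78 m.
Velocity head = total − piezometric = 484.965 − 484.78 = 0.185 m.
v = √(2g·h_v) = √(2 × 9.81 × 0.185) = 1.91 m/s.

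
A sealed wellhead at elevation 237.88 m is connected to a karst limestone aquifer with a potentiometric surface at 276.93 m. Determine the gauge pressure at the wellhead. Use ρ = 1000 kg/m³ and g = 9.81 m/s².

Head above the cap: Δh = 276.93 − 237.88 = 39.05 m.
P = ρgΔh = 1000 × 9.81 × 39.05 = 383080 Pa ≈ 383 kPa.

P ≈ 383 kPa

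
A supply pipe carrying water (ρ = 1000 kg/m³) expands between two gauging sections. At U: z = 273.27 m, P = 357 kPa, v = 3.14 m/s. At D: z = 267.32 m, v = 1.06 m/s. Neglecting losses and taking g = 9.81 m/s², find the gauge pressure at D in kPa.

Pressure head at U: ψ₁ = P₁/(ρg) = 357×1000 / (1000 × 9.81) = 36.39 m.
Velocity heads: v₁²/2g = 3.14²/19.62 = 0.503 m; v₂²/2g = 1.06²/19.62 = 0.057 m.
Total head H = z₁ + ψ₁ + v₁²/2g = 273.27 + 36.39 + 0.503 = 310.16 m.
ψ₂ = H − z₂ − v₂²/2g = 310.16 − 267.32 − 0.057 = 42.78 m.
P₂ = ρgψ₂ = 1000 × 9.81 × 42.78 ≈ 420 kPa.

P₂ ≈ 420 kPa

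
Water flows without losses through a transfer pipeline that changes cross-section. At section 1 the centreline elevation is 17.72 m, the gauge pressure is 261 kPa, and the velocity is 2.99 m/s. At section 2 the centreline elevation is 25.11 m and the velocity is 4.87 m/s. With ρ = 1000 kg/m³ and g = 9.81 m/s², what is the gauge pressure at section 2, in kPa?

P₂ ≈ 181 kPa

Pressure head at 1: ψ₁ = P₁/(ρg) = 261×1000 / (1000 × 9.81) = 26.61 m.
Velocity heads: v₁²/2g = 2.99²/19.62 = 0.456 m; v₂²/2g = 4.87²/19.62 = 1.209 m.
Total head H = z₁ + ψ₁ + v₁²/2g = 17.72 + 26.61 + 0.456 = 44.79 m.
ψ₂ = H − z₂ − v₂²/2g = 44.79 − 25.11 − 1.209 = 18.47 m.
P₂ = ρgψ₂ = 1000 × 9.81 × 18.47 ≈ 181 kPa.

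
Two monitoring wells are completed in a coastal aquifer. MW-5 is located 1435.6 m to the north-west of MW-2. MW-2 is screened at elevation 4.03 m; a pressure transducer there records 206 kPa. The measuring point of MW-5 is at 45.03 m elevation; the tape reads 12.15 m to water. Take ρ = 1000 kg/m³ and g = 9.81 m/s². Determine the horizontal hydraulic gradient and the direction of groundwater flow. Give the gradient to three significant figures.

i ≈ 0.00547; groundwater flows toward the south-east

Pressure head at MW-2: ψ = P/(ρg) = 206×1000 / (1000 × 9.81) = 21.00 m.
Total head at MW-2: h = z + ψ = 4.03 + 21.00 = 25.03 m.
Total head at MW-5: h = 45.03 − 12.15 = 32.88 m.
Head difference: h(MW-2) − h(MW-5) = 25.03 − 32.88 = -7.85 m.
Hydraulic gradient: i = |Δh| / L = 7.85 / 1435.6 = 0.00547.
Flow is from higher to lower head: from MW-5 toward MW-2, i.e. toward the south-east.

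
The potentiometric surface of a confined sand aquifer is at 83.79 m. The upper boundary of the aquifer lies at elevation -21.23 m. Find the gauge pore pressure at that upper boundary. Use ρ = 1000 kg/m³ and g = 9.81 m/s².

P ≈ 1030 kPa

Pressure head at the aquifer top: ψ = h − z = 83.79 − (-21.23) = 105.02 m.
P = ρgψ = 1000 × 9.81 × 105.02 = 1030246 Pa ≈ 1030 kPa.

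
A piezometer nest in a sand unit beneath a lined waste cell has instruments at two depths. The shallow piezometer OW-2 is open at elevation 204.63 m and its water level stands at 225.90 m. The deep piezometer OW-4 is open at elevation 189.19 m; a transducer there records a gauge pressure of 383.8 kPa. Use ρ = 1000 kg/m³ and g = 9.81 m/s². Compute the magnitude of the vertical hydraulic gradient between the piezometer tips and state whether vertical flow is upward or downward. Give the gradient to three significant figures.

Total head at OW-2: h = 225.90 m (water level in the standpipe).
Pressure head at OW-4: ψ = P/(ρg) = 383.8×1000 / (1000 × 9.81) = 39.12 m.
Total head at OW-4: h = z + ψ = 189.19 + 39.12 = 228.31 m.
Δh = h(OW-2) − h(OW-4) = 225.90 − 228.31 = -2.41 m.
Vertical separation Δz = 204.63 − 189.19 = 15.44 m.
|i_v| = |Δh| / Δz = 2.41 / 15.44 = 0.156.
Head is higher in the deep piezometer, so vertical flow is upward (discharge condition).

|i_v| ≈ 0.156; vertical flow is upward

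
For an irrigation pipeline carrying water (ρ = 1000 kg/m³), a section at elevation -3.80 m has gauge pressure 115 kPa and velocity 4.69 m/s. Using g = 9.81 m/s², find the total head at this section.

h ≈ 9.04 m

Pressure head ψ = P/(ρg) = 115×1000 / (1000 × 9.81) = 11.72 m.
Velocity head = v²/(2g) = 4.69² / (2 × 9.81) = 1.121 m.
h = z + ψ + v²/(2g) = -3.80 + 11.72 + 1.121 = 9.04 m.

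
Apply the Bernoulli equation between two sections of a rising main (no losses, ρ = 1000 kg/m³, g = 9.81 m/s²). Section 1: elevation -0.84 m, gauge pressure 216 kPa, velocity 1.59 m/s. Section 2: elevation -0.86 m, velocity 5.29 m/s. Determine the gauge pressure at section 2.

P₂ ≈ 203 kPa

Pressure head at 1: ψ₁ = P₁/(ρg) = 216×1000 / (1000 × 9.81) = 22.02 m.
Velocity heads: v₁²/2g = 1.59²/19.62 = 0.129 m; v₂²/2g = 5.29²/19.62 = 1.426 m.
Total head H = z₁ + ψ₁ + v₁²/2g = -0.84 + 22.02 + 0.129 = 21.31 m.
ψ₂ = H − z₂ − v₂²/2g = 21.31 − (-0.86) − 1.426 = 20.74 m.
P₂ = ρgψ₂ = 1000 × 9.81 × 20.74 ≈ 203 kPa.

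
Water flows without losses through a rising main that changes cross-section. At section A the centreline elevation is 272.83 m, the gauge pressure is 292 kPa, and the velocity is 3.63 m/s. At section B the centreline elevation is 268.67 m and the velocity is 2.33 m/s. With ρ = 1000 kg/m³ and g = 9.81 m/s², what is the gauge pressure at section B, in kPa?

Pressure head at A: ψ₁ = P₁/(ρg) = 292×1000 / (1000 × 9.81) = 29.77 m.
Velocity heads: v₁²/2g = 3.63²/19.62 = 0.672 m; v₂²/2g = 2.33²/19.62 = 0.277 m.
Total head H = z₁ + ψ₁ + v₁²/2g = 272.83 + 29.77 + 0.672 = 303.27 m.
ψ₂ = H − z₂ − v₂²/2g = 303.27 − 268.67 − 0.277 = 34.32 m.
P₂ = ρgψ₂ = 1000 × 9.81 × 34.32 ≈ 337 kPa.

P₂ ≈ 337 kPa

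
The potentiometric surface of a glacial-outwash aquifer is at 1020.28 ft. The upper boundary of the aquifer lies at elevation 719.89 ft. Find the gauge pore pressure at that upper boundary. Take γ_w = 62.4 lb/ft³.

Pressure head at the aquifer top: ψ = h − z = 1020.28 − 719.89 = 300.39 ft.
P = γψ/144 = 62.4 × 300.39 / 144 = 130 psi.

P ≈ 130 psi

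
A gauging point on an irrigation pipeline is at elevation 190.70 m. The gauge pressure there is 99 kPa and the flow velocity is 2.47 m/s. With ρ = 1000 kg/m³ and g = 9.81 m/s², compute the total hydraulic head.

Pressure head ψ = P/(ρg) = 99×1000 / (1000 × 9.81) = 10.09 m.
Velocity head = v²/(2g) = 2.47² / (2 × 9.81) = 0.311 m.
h = z + ψ + v²/(2g) = 190.70 + 10.09 + 0.311 = 201.10 m.

h ≈ 201.10 m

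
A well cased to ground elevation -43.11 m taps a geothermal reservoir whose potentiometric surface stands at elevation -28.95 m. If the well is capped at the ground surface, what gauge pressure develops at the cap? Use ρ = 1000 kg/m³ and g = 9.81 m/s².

Head above the cap: Δh = -28.95 − (-43.11) = 14.16 m.
P = ρgΔh = 1000 × 9.81 × 14.16 = 138910 Pa ≈ 139 kPa.

P ≈ 139 kPa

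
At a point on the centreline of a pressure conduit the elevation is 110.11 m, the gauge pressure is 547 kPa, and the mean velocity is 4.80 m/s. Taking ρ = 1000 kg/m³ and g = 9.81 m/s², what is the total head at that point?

Pressure head ψ = P/(ρg) = 547×1000 / (1000 × 9.81) = 55.76 m.
Velocity head = v²/(2g) = 4.80² / (2 × 9.81) = 1.174 m.
h = z + ψ + v²/(2g) = 110.11 + 55.76 + 1.174 = 167.04 m.

h ≈ 167.04 m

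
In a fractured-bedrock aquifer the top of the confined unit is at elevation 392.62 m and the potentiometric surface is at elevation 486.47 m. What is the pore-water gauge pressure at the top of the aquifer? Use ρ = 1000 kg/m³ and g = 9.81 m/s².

Pressure head at the aquifer top: ψ = h − z = 486.47 − 392.62 = 93.85 m.
P = ρgψ = 1000 × 9.81 × 93.85 = 920669 Pa ≈ 921 kPa.

P ≈ 921 kPa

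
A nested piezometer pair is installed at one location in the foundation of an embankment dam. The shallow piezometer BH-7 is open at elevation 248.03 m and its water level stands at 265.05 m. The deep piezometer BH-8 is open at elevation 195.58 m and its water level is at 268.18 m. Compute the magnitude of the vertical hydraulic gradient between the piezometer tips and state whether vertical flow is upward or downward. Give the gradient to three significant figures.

|i_v| ≈ 0.0597; vertical flow is upward

Total head at BH-7: h = 265.05 m (water level in the standpipe).
Total head at BH-8: h = 268.18 m.
Δh = h(BH-7) − h(BH-8) = 265.05 − 268.18 = -3.13 m.
Vertical separation Δz = 248.03 − 195.58 = 52.45 m.
|i_v| = |Δh| / Δz = 3.13 / 52.45 = 0.0597.
Head is higher in the deep piezometer, so vertical flow is upward (discharge condition).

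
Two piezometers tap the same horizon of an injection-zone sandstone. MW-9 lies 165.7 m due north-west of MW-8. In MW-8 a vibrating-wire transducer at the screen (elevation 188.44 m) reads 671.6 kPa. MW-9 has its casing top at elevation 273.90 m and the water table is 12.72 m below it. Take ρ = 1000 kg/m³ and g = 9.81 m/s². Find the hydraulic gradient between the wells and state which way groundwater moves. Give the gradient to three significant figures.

i ≈ 0.0258; groundwater flows toward the south-east

Pressure head at MW-8: ψ = P/(ρg) = 671.6×1000 / (1000 × 9.81) = 68.46 m.
Total head at MW-8: h = z + ψ = 188.44 + 68.46 = 256.90 m.
Total head at MW-9: h = 273.90 − 12.72 = 261.18 m.
Head difference: h(MW-8) − h(MW-9) = 256.90 − 261.18 = -4.28 m.
Hydraulic gradient: i = |Δh| / L = 4.28 / 165.7 = 0.0258.
Flow is from higher to lower head: from MW-9 toward MW-8, i.e. toward the south-east.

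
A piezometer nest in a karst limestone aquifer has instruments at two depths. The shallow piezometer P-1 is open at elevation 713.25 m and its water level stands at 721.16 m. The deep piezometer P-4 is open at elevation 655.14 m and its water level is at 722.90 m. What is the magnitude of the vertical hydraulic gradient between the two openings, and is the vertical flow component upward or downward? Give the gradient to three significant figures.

Total head at P-1: h = 721.16 m (water level in the standpipe).
Total head at P-4: h = 722.90 m.
Δh = h(P-1) − h(P-4) = 721.16 − 722.90 = -1.74 m.
Vertical separation Δz = 713.25 − 655.14 = 58.11 m.
|i_v| = |Δh| / Δz = 1.74 / 58.11 = 0.0299.
Head is higher in the deep piezometer, so vertical flow is upward (discharge condition).

|i_v| ≈ 0.0299; vertical flow is upward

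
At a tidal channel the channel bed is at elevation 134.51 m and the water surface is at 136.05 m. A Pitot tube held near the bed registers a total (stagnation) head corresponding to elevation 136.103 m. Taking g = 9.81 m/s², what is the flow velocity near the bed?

v ≈ 1.02 m/s

Near the bed, under hydrostatic conditions, the piezometric head (z + ψ) equals the free-surface elevation, 136.05 m.
Velocity head = total − piezometric = 136.103 − 136.05 = 0.053 m.
v = √(2g·h_v) = √(2 × 9.81 × 0.053) = 1.02 m/s.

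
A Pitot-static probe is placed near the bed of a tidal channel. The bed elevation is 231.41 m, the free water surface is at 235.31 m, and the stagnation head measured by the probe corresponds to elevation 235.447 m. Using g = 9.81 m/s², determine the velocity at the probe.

v ≈ 1.64 m/s

Near the bed, under hydrostatic conditions, the piezometric head (z + ψ) equals the free-surface elevation, 235.31 m.
Velocity head = total − piezometric = 235.447 − 235.31 = 0.137 m.
v = √(2g·h_v) = √(2 × 9.81 × 0.137) = 1.64 m/s.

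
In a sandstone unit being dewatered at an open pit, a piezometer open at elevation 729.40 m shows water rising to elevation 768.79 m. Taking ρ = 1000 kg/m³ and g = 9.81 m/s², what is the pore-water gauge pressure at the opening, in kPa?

Pressure head ψ = h − z = 768.79 − 729.40 = 39.39 m.
P = ρgψ = 1000 × 9.81 × 39.39 = 386416 Pa ≈ 386 kPa.

P ≈ 386 kPa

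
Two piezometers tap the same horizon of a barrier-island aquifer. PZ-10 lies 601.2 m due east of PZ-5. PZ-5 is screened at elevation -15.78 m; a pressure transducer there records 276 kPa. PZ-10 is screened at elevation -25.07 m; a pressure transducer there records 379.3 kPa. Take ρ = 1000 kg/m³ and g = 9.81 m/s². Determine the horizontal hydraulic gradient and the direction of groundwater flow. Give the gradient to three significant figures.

i ≈ 0.00206; groundwater flows toward the west

Pressure head at PZ-5: ψ = P/(ρg) = 276×1000 / (1000 × 9.81) = 28.13 m.
Total head at PZ-5: h = z + ψ = -15.78 + 28.13 = 12.35 m.
Pressure head at PZ-10: ψ = P/(ρg) = 379.3×1000 / (1000 × 9.81) = 38.66 m.
Total head at PZ-10: h = z + ψ = -25.07 + 38.66 = 13.59 m.
Head difference: h(PZ-5) − h(PZ-10) = 12.35 − 13.59 = -1.24 m.
Hydraulic gradient: i = |Δh| / L = 1.24 / 601.2 = 0.00206.
Flow is from higher to lower head: from PZ-10 toward PZ-5, i.e. toward the west.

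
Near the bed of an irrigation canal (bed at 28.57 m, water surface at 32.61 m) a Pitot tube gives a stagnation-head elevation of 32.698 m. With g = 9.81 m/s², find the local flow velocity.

Near the bed, under hydrostatic conditions, the piezometric head (z + ψ) equals the free-surface elevation, 32.61 m.
Velocity head = total − piezometric = 32.698 − 32.61 = 0.088 m.
v = √(2g·h_v) = √(2 × 9.81 × 0.088) = 1.31 m/s.

v ≈ 1.31 m/s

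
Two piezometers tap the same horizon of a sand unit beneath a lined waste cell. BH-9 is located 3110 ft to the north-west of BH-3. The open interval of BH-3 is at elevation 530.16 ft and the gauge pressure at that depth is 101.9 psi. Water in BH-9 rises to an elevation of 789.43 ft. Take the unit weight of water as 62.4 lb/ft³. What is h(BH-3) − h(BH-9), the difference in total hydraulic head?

Δh ≈ -24.12 ft

Pressure head at BH-3: ψ = 144·P/γ = 144 × 101.9 / 62.4 = 235.15 ft.
Total head at BH-3: h = z + ψ = 530.16 + 235.15 = 765.31 ft.
Total head at BH-9: h = 789.43 ft (water level in the piezometer is the total head).
Head difference: h(BH-3) − h(BH-9) = 765.31 − 789.43 = -24.12 ft.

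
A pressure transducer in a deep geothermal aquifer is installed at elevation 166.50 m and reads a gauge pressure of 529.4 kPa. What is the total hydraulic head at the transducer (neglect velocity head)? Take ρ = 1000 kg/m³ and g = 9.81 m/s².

ψ = P/(ρg) = 529.4×1000 / (1000 × 9.81) = 53.97 m.
h = z + ψ = 166.50 + 53.97 = 220.47 m.

h ≈ 220.47 m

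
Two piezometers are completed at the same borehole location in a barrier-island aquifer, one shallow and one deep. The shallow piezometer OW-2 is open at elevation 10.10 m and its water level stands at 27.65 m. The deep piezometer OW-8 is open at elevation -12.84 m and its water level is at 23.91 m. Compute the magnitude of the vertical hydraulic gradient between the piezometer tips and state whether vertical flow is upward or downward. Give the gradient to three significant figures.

Total head at OW-2: h = 27.65 m (water level in the standpipe).
Total head at OW-8: h = 23.91 m.
Δh = h(OW-2) − h(OW-8) = 27.65 − 23.91 = 3.74 m.
Vertical separation Δz = 10.10 − (-12.84) = 22.94 m.
|i_v| = |Δh| / Δz = 3.74 / 22.94 = 0.163.
Head is higher in the shallow piezometer, so vertical flow is downward (recharge condition).

|i_v| ≈ 0.163; vertical flow is downward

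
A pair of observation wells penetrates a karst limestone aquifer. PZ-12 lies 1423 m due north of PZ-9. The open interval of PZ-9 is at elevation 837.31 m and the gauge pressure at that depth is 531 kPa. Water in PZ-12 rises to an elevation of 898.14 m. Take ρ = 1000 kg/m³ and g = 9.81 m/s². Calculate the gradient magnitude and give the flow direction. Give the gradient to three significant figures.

i ≈ 0.00471; groundwater flows toward the south

Pressure head at PZ-9: ψ = P/(ρg) = 531×1000 / (1000 × 9.81) = 54.13 m.
Total head at PZ-9: h = z + ψ = 837.31 + 54.13 = 891.44 m.
Total head at PZ-12: h = 898.14 m (water level in the piezometer is the total head).
Head difference: h(PZ-9) − h(PZ-12) = 891.44 − 898.14 = -6.70 m.
Hydraulic gradient: i = |Δh| / L = 6.70 / 1423 = 0.00471.
Flow is from higher to lower head: from PZ-12 toward PZ-9, i.e. toward the south.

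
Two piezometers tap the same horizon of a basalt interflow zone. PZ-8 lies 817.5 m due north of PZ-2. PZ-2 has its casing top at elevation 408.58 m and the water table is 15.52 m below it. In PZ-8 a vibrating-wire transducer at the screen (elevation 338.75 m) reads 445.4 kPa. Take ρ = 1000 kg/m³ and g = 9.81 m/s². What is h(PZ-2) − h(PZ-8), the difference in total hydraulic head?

Total head at PZ-2: h = 408.58 − 15.52 = 393.06 m.
Pressure head at PZ-8: ψ = P/(ρg) = 445.4×1000 / (1000 × 9.81) = 45.40 m.
Total head at PZ-8: h = z + ψ = 338.75 + 45.40 = 384.15 m.
Head difference: h(PZ-2) − h(PZ-8) = 393.06 − 384.15 = 8.91 m.

Δh ≈ 8.91 m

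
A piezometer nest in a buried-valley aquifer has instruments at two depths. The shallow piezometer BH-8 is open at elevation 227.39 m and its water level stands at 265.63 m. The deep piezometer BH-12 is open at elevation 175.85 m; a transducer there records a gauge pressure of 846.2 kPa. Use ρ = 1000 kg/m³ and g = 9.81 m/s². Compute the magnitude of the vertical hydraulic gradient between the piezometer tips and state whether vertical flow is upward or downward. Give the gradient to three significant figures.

Total head at BH-8: h = 265.63 m (water level in the standpipe).
Pressure head at BH-12: ψ = P/(ρg) = 846.2×1000 / (1000 × 9.81) = 86.26 m.
Total head at BH-12: h = z + ψ = 175.85 + 86.26 = 262.11 m.
Δh = h(BH-8) − h(BH-12) = 265.63 − 262.11 = 3.52 m.
Vertical separation Δz = 227.39 − 175.85 = 51.54 m.
|i_v| = |Δh| / Δz = 3.52 / 51.54 = 0.0683.
Head is higher in the shallow piezometer, so vertical flow is downward (recharge condition).

|i_v| ≈ 0.0683; vertical flow is downward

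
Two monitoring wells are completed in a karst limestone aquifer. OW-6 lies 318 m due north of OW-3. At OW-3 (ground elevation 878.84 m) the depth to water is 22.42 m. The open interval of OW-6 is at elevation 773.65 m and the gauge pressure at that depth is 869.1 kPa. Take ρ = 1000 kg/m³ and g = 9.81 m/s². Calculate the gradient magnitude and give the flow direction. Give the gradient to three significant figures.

Total head at OW-3: h = 878.84 − 22.42 = 856.42 m.
Pressure head at OW-6: ψ = P/(ρg) = 869.1×1000 / (1000 × 9.81) = 88.59 m.
Total head at OW-6: h = z + ψ = 773.65 + 88.59 = 862.24 m.
Head difference: h(OW-3) − h(OW-6) = 856.42 − 862.24 = -5.82 m.
Hydraulic gradient: i = |Δh| / L = 5.82 / 318 = 0.0183.
Flow is from higher to lower head: from OW-6 toward OW-3, i.e. toward the south.

i ≈ 0.0183; groundwater flows toward the south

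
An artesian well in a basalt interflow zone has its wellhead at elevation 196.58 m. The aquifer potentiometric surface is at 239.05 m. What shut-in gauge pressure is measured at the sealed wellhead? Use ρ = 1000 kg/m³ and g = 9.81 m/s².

P ≈ 417 kPa

Head above the cap: Δh = 239.05 − 196.58 = 42.47 m.
P = ρgΔh = 1000 × 9.81 × 42.47 = 416631 Pa ≈ 417 kPa.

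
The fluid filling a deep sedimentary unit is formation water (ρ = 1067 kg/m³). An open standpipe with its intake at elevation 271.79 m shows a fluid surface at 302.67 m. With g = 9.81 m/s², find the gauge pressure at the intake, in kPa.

Pressure head ψ = h − z = 302.67 − 271.79 = 30.88 m.
P = ρgψ = 1067 × 9.81 × 30.88 = 323229 Pa ≈ 323 kPa.

P ≈ 323 kPa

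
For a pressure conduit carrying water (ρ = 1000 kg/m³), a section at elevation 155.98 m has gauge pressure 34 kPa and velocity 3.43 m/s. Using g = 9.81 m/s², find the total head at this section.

Pressure head ψ = P/(ρg) = 34×1000 / (1000 × 9.81) = 3.47 m.
Velocity head = v²/(2g) = 3.43² / (2 × 9.81) = 0.600 m.
h = z + ψ + v²/(2g) = 155.98 + 3.47 + 0.600 = 160.05 m.

h ≈ 160.05 m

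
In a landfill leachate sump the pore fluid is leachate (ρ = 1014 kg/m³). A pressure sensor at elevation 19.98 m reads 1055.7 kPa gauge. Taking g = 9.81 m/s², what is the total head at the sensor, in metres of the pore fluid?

h ≈ 126.11 m

ψ = P/(ρg) = 1055.7×1000 / (1014 × 9.81) = 106.13 m.
h = z + ψ = 19.98 + 106.13 = 126.11 m.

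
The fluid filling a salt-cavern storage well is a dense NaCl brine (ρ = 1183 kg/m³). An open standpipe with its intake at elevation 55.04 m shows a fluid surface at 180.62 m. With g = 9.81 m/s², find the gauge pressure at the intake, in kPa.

P ≈ 1460 kPa

Pressure head ψ = h − z = 180.62 − 55.04 = 125.58 m.
P = ρgψ = 1183 × 9.81 × 125.58 = 1457385 Pa ≈ 1460 kPa.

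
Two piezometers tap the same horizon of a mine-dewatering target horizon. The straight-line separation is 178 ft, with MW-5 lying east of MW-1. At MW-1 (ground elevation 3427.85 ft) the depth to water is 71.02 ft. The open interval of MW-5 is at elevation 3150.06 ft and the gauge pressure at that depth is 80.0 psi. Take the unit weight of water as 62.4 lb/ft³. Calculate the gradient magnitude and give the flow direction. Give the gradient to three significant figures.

i ≈ 0.124; groundwater flows toward the east

Total head at MW-1: h = 3427.85 − 71.02 = 3356.83 ft.
Pressure head at MW-5: ψ = 144·P/γ = 144 × 80.0 / 62.4 = 184.62 ft.
Total head at MW-5: h = z + ψ = 3150.06 + 184.62 = 3334.68 ft.
Head difference: h(MW-1) − h(MW-5) = 3356.83 − 3334.68 = 22.15 ft.
Hydraulic gradient: i = |Δh| / L = 22.15 / 178 = 0.124.
Flow is from higher to lower head: from MW-1 toward MW-5, i.e. toward the east.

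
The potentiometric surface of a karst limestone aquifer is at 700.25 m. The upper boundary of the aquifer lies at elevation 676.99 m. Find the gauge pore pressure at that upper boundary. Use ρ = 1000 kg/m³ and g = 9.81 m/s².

Pressure head at the aquifer top: ψ = h − z = 700.25 − 676.99 = 23.26 m.
P = ρgψ = 1000 × 9.81 × 23.26 = 228181 Pa ≈ 228 kPa.

P ≈ 228 kPa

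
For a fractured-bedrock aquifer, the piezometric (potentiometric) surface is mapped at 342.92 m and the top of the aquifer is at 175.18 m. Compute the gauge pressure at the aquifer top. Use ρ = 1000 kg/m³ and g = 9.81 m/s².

Pressure head at the aquifer top: ψ = h − z = 342.92 − 175.18 = 167.74 m.
P = ρgψ = 1000 × 9.81 × 167.74 = 1645529 Pa ≈ 1650 kPa.

P ≈ 1650 kPa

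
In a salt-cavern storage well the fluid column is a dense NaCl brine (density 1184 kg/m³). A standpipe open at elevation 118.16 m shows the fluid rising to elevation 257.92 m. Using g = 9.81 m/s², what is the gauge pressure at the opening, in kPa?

Pressure head ψ = h − z = 257.92 − 118.16 = 139.76 m.
P = ρgψ = 1184 × 9.81 × 139.76 = 1623318 Pa ≈ 1620 kPa.

P ≈ 1620 kPa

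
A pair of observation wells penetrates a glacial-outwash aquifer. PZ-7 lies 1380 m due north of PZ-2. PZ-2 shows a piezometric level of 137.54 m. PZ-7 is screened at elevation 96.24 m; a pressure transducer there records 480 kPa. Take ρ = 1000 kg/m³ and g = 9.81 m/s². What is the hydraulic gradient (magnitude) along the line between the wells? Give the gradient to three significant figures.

i ≈ 0.00553

Total head at PZ-2: h = 137.54 m (water level in the piezometer is the total head).
Pressure head at PZ-7: ψ = P/(ρg) = 480×1000 / (1000 × 9.81) = 48.93 m.
Total head at PZ-7: h = z + ψ = 96.24 + 48.93 = 145.17 m.
Head difference: h(PZ-2) − h(PZ-7) = 137.54 − 145.17 = -7.63 m.
Hydraulic gradient: i = |Δh| / L = 7.63 / 1380 = 0.00553.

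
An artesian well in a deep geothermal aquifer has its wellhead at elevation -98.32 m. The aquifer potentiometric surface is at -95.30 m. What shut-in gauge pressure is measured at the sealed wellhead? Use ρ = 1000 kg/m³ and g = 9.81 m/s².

Head above the cap: Δh = -95.30 − (-98.32) = 3.02 m.
P = ρgΔh = 1000 × 9.81 × 3.02 = 29626 Pa ≈ 29.6 kPa.

P ≈ 29.6 kPa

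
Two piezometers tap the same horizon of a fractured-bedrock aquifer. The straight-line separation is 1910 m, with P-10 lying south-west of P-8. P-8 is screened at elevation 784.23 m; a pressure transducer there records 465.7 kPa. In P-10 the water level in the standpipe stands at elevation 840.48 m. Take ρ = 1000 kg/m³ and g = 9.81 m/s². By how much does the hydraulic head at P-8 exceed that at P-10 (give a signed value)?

Δh ≈ -8.78 m

Pressure head at P-8: ψ = P/(ρg) = 465.7×1000 / (1000 × 9.81) = 47.47 m.
Total head at P-8: h = z + ψ = 784.23 + 47.47 = 831.70 m.
Total head at P-10: h = 840.48 m (water level in the piezometer is the total head).
Head difference: h(P-8) − h(P-10) = 831.70 − 840.48 = -8.78 m.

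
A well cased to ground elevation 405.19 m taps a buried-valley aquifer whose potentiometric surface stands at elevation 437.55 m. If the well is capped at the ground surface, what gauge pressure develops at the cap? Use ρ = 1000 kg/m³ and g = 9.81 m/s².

Head above the cap: Δh = 437.55 − 405.19 = 32.36 m.
P = ρgΔh = 1000 × 9.81 × 32.36 = 317452 Pa ≈ 317 kPa.

P ≈ 317 kPa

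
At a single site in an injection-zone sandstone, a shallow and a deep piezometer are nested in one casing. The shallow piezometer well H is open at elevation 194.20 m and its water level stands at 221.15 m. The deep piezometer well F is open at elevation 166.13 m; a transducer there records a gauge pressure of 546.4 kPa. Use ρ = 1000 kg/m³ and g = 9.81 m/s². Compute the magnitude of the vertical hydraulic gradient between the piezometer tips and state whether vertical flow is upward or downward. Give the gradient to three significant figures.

Total head at well H: h = 221.15 m (water level in the standpipe).
Pressure head at well F: ψ = P/(ρg) = 546.4×1000 / (1000 × 9.81) = 55.70 m.
Total head at well F: h = z + ψ = 166.13 + 55.70 = 221.83 m.
Δh = h(well H) − h(well F) = 221.15 − 221.83 = -0.68 m.
Vertical separation Δz = 194.20 − 166.13 = 28.07 m.
|i_v| = |Δh| / Δz = 0.68 / 28.07 = 0.0242.
Head is higher in the deep piezometer, so vertical flow is upward (discharge condition).

|i_v| ≈ 0.0242; vertical flow is upward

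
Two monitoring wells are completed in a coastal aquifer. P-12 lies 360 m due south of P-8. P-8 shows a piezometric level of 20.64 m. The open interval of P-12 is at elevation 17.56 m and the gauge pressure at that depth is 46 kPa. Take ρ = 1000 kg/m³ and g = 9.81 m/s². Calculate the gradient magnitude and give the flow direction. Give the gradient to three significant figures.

i ≈ 0.00447; groundwater flows toward the north

Total head at P-8: h = 20.64 m (water level in the piezometer is the total head).
Pressure head at P-12: ψ = P/(ρg) = 46×1000 / (1000 × 9.81) = 4.69 m.
Total head at P-12: h = z + ψ = 17.56 + 4.69 = 22.25 m.
Head difference: h(P-8) − h(P-12) = 20.64 − 22.25 = -1.61 m.
Hydraulic gradient: i = |Δh| / L = 1.61 / 360 = 0.00447.
Flow is from higher to lower head: from P-12 toward P-8, i.e. toward the north.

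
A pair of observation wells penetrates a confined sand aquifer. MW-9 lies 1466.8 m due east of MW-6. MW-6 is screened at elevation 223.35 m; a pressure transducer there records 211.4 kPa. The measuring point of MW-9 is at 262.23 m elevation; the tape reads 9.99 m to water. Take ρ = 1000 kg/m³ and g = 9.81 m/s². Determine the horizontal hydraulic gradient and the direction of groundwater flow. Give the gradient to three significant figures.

Pressure head at MW-6: ψ = P/(ρg) = 211.4×1000 / (1000 × 9.81) = 21.55 m.
Total head at MW-6: h = z + ψ = 223.35 + 21.55 = 244.90 m.
Total head at MW-9: h = 262.23 − 9.99 = 252.24 m.
Head difference: h(MW-6) − h(MW-9) = 244.90 − 252.24 = -7.34 m.
Hydraulic gradient: i = |Δh| / L = 7.34 / 1466.8 = 0.00500.
Flow is from higher to lower head: from MW-9 toward MW-6, i.e. toward the west.

i ≈ 0.00500; groundwater flows toward the west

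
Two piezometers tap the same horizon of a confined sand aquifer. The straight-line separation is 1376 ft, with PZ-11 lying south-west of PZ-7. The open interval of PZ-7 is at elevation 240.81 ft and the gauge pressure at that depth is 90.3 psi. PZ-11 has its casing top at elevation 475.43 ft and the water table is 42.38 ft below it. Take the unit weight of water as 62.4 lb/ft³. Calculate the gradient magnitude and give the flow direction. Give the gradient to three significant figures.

i ≈ 0.0117; groundwater flows toward the south-west

Pressure head at PZ-7: ψ = 144·P/γ = 144 × 90.3 / 62.4 = 208.38 ft.
Total head at PZ-7: h = z + ψ = 240.81 + 208.38 = 449.19 ft.
Total head at PZ-11: h = 475.43 − 42.38 = 433.05 ft.
Head difference: h(PZ-7) − h(PZ-11) = 449.19 − 433.05 = 16.14 ft.
Hydraulic gradient: i = |Δh| / L = 16.14 / 1376 = 0.0117.
Flow is from higher to lower head: from PZ-7 toward PZ-11, i.e. toward the south-west.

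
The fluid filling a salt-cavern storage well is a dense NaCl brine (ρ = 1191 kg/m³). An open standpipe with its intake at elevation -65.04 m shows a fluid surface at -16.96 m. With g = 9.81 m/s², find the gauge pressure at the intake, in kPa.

Pressure head ψ = h − z = -16.96 − (-65.04) = 48.08 m.
P = ρgψ = 1191 × 9.81 × 48.08 = 561753 Pa ≈ 562 kPa.

P ≈ 562 kPa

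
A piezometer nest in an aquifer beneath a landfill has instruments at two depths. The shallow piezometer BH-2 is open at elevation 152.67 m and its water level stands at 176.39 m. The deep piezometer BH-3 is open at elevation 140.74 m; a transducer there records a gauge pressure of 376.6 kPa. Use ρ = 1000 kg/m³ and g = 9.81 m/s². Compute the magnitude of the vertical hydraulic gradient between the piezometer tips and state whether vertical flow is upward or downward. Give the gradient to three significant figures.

Total head at BH-2: h = 176.39 m (water level in the standpipe).
Pressure head at BH-3: ψ = P/(ρg) = 376.6×1000 / (1000 × 9.81) = 38.39 m.
Total head at BH-3: h = z + ψ = 140.74 + 38.39 = 179.13 m.
Δh = h(BH-2) − h(BH-3) = 176.39 − 179.13 = -2.74 m.
Vertical separation Δz = 152.67 − 140.74 = 11.93 m.
|i_v| = |Δh| / Δz = 2.74 / 11.93 = 0.230.
Head is higher in the deep piezometer, so vertical flow is upward (discharge condition).

|i_v| ≈ 0.230; vertical flow is upward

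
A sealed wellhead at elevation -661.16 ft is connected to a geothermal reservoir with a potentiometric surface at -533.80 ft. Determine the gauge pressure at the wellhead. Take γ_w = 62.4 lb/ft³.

Head above the cap: Δh = -533.80 − (-661.16) = 127.36 ft.
P = γΔh/144 = 62.4 × 127.36 / 144 = 55.2 psi.

P ≈ 55.2 psi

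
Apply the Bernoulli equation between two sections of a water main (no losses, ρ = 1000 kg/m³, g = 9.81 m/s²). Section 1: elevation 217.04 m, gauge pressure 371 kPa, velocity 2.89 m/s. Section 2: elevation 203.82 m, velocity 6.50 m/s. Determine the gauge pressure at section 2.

P₂ ≈ 484 kPa

Pressure head at 1: ψ₁ = P₁/(ρg) = 371×1000 / (1000 × 9.81) = 37.82 m.
Velocity heads: v₁²/2g = 2.89²/19.62 = 0.426 m; v₂²/2g = 6.50²/19.62 = 2.153 m.
Total head H = z₁ + ψ₁ + v₁²/2g = 217.04 + 37.82 + 0.426 = 255.29 m.
ψ₂ = H − z₂ − v₂²/2g = 255.29 − 203.82 − 2.153 = 49.32 m.
P₂ = ρgψ₂ = 1000 × 9.81 × 49.32 ≈ 484 kPa.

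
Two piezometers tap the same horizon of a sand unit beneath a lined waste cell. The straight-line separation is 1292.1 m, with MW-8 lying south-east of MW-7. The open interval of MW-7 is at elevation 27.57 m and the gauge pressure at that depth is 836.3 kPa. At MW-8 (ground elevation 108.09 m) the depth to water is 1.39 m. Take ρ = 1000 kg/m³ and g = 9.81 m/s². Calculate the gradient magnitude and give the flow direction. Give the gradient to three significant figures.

i ≈ 0.00474; groundwater flows toward the south-east

Pressure head at MW-7: ψ = P/(ρg) = 836.3×1000 / (1000 × 9.81) = 85.25 m.
Total head at MW-7: h = z + ψ = 27.57 + 85.25 = 112.82 m.
Total head at MW-8: h = 108.09 − 1.39 = 106.70 m.
Head difference: h(MW-7) − h(MW-8) = 112.82 − 106.70 = 6.12 m.
Hydraulic gradient: i = |Δh| / L = 6.12 / 1292.1 = 0.00474.
Flow is from higher to lower head: from MW-7 toward MW-8, i.e. toward the south-east.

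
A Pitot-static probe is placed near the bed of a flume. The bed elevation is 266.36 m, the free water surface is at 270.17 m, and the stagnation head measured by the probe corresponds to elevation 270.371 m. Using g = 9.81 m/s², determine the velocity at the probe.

Near the bed, under hydrostatic conditions, the piezometric head (z + ψ) equals the free-surface elevation, 270.17 m.
Velocity head = total − piezometric = 270.371 − 270.17 = 0.201 m.
v = √(2g·h_v) = √(2 × 9.81 × 0.201) = 1.99 m/s.

v ≈ 1.99 m/s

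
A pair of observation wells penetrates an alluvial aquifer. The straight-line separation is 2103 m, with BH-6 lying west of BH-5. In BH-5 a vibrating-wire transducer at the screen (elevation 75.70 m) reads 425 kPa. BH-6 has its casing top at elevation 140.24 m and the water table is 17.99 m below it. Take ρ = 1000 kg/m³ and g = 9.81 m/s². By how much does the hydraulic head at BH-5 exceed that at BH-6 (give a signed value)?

Pressure head at BH-5: ψ = P/(ρg) = 425×1000 / (1000 × 9.81) = 43.32 m.
Total head at BH-5: h = z + ψ = 75.70 + 43.32 = 119.02 m.
Total head at BH-6: h = 140.24 − 17.99 = 122.25 m.
Head difference: h(BH-5) − h(BH-6) = 119.02 − 122.25 = -3.23 m.

Δh ≈ -3.23 m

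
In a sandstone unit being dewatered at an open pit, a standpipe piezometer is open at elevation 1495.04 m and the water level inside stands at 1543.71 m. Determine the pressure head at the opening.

Total head h = 1543.71 m (the water-surface elevation in the piezometer).
Pressure head ψ = h − z = 1543.71 − 1495.04 = 48.67 m.

ψ ≈ 48.67 m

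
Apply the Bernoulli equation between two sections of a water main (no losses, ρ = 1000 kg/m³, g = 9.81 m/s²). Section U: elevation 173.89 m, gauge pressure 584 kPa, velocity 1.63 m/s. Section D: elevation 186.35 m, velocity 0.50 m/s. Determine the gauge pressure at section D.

P₂ ≈ 463 kPa

Pressure head at U: ψ₁ = P₁/(ρg) = 584×1000 / (1000 × 9.81) = 59.53 m.
Velocity heads: v₁²/2g = 1.63²/19.62 = 0.135 m; v₂²/2g = 0.50²/19.62 = 0.013 m.
Total head H = z₁ + ψ₁ + v₁²/2g = 173.89 + 59.53 + 0.135 = 233.55 m.
ψ₂ = H − z₂ − v₂²/2g = 233.55 − 186.35 − 0.013 = 47.19 m.
P₂ = ρgψ₂ = 1000 × 9.81 × 47.19 ≈ 463 kPa.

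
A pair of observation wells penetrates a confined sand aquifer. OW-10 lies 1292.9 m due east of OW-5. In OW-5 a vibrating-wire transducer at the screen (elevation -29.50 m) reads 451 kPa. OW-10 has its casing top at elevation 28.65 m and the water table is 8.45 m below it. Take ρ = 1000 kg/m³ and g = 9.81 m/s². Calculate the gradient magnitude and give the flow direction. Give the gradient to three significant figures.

Pressure head at OW-5: ψ = P/(ρg) = 451×1000 / (1000 × 9.81) = 45.97 m.
Total head at OW-5: h = z + ψ = -29.50 + 45.97 = 16.47 m.
Total head at OW-10: h = 28.65 − 8.45 = 20.20 m.
Head difference: h(OW-5) − h(OW-10) = 16.47 − 20.20 = -3.73 m.
Hydraulic gradient: i = |Δh| / L = 3.73 / 1292.9 = 0.00288.
Flow is from higher to lower head: from OW-10 toward OW-5, i.e. toward the west.

i ≈ 0.00288; groundwater flows toward the west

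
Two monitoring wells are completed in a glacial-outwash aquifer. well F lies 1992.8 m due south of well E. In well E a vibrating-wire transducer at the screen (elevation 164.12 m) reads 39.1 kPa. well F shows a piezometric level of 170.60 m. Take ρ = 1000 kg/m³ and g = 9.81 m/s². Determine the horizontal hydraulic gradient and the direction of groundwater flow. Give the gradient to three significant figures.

Pressure head at well E: ψ = P/(ρg) = 39.1×1000 / (1000 × 9.81) = 3.99 m.
Total head at well E: h = z + ψ = 164.12 + 3.99 = 168.11 m.
Total head at well F: h = 170.60 m (water level in the piezometer is the total head).
Head difference: h(well E) − h(well F) = 168.11 − 170.60 = -2.49 m.
Hydraulic gradient: i = |Δh| / L = 2.49 / 1992.8 = 0.00125.
Flow is from higher to lower head: from well F toward well E, i.e. toward the north.

i ≈ 0.00125; groundwater flows toward the north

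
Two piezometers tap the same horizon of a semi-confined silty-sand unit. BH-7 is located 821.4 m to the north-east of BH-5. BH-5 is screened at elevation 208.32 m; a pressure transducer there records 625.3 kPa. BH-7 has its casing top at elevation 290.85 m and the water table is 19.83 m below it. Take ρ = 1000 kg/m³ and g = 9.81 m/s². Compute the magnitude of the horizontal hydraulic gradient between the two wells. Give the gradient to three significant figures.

i ≈ 0.00127

Pressure head at BH-5: ψ = P/(ρg) = 625.3×1000 / (1000 × 9.81) = 63.74 m.
Total head at BH-5: h = z + ψ = 208.32 + 63.74 = 272.06 m.
Total head at BH-7: h = 290.85 − 19.83 = 271.02 m.
Head difference: h(BH-5) − h(BH-7) = 272.06 − 271.02 = 1.04 m.
Hydraulic gradient: i = |Δh| / L = 1.04 / 821.4 = 0.00127.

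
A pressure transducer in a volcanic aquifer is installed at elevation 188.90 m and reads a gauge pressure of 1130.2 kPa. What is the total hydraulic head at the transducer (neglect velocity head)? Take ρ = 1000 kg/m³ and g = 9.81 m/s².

h ≈ 304.11 m

ψ = P/(ρg) = 1130.2×1000 / (1000 × 9.81) = 115.21 m.
h = z + ψ = 188.90 + 115.21 = 304.11 m.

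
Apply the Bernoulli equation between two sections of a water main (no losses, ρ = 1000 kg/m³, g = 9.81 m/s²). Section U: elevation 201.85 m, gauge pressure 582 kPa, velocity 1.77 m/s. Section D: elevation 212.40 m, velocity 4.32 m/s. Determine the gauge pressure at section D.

Pressure head at U: ψ₁ = P₁/(ρg) = 582×1000 / (1000 × 9.81) = 59.33 m.
Velocity heads: v₁²/2g = 1.77²/19.62 = 0.160 m; v₂²/2g = 4.32²/19.62 = 0.951 m.
Total head H = z₁ + ψ₁ + v₁²/2g = 201.85 + 59.33 + 0.160 = 261.34 m.
ψ₂ = H − z₂ − v₂²/2g = 261.34 − 212.40 − 0.951 = 47.99 m.
P₂ = ρgψ₂ = 1000 × 9.81 × 47.99 ≈ 471 kPa.

P₂ ≈ 471 kPa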